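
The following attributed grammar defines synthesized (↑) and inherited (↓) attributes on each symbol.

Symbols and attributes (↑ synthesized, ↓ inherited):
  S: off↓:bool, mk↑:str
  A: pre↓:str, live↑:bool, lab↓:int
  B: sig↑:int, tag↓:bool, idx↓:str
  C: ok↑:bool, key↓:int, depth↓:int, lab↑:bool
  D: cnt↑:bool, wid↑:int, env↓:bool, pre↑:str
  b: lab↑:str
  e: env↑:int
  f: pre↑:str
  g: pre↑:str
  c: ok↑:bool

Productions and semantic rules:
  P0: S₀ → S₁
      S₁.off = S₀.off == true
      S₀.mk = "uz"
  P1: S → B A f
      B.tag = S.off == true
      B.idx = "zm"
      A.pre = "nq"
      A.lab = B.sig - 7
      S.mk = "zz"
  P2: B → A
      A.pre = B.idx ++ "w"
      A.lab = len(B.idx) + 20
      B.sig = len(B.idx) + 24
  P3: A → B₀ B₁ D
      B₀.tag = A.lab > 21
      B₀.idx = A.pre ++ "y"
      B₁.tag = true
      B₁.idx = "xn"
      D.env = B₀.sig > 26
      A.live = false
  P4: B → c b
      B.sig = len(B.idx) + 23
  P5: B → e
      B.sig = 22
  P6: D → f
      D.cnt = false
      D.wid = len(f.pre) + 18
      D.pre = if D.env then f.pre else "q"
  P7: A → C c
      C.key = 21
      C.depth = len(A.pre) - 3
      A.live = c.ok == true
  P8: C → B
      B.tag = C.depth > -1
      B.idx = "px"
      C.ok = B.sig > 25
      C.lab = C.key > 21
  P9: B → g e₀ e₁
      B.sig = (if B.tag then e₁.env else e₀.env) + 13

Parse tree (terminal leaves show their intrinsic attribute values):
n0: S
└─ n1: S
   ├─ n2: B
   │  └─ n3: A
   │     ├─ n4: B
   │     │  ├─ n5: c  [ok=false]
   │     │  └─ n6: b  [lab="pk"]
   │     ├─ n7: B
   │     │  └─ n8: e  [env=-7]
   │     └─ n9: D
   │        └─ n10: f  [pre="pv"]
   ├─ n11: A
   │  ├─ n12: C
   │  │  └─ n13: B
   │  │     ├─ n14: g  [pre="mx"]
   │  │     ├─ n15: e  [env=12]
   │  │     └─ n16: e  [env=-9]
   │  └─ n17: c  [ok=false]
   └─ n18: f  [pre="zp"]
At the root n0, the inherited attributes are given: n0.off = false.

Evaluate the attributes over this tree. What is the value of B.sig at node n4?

27

1. n0.off = false  [given at root]
2. n1.off = false  [S₀.off == true]
3. n2.tag = false  [S.off == true]
4. n2.idx = "zm"  ["zm"]
5. n3.pre = "zmw"  [B.idx ++ "w"]
6. n3.lab = 22  [len(B.idx) + 20]
7. n4.tag = true  [A.lab > 21]
8. n4.idx = "zmwy"  [A.pre ++ "y"]
9. n5.ok = false  [terminal]
10. n6.lab = "pk"  [terminal]
11. n4.sig = 27  [len(B.idx) + 23]
12. n7.tag = true  [true]
13. n7.idx = "xn"  ["xn"]
14. n8.env = -7  [terminal]
15. n7.sig = 22  [22]
16. n9.env = true  [B₀.sig > 26]
17. n10.pre = "pv"  [terminal]
18. n9.cnt = false  [false]
19. n9.wid = 20  [len(f.pre) + 18]
20. n9.pre = "pv"  [if D.env then f.pre else "q"]
21. n3.live = false  [false]
22. n2.sig = 26  [len(B.idx) + 24]
23. n11.pre = "nq"  ["nq"]
24. n11.lab = 19  [B.sig - 7]
25. n12.key = 21  [21]
26. n12.depth = -1  [len(A.pre) - 3]
27. n13.tag = false  [C.depth > -1]
28. n13.idx = "px"  ["px"]
29. n14.pre = "mx"  [terminal]
30. n15.env = 12  [terminal]
31. n16.env = -9  [terminal]
32. n13.sig = 25  [(if B.tag then e₁.env else e₀.env) + 13]
33. n12.ok = false  [B.sig > 25]
34. n12.lab = false  [C.key > 21]
35. n17.ok = false  [terminal]
36. n11.live = false  [c.ok == true]
37. n18.pre = "zp"  [terminal]
38. n1.mk = "zz"  ["zz"]
39. n0.mk = "uz"  ["uz"]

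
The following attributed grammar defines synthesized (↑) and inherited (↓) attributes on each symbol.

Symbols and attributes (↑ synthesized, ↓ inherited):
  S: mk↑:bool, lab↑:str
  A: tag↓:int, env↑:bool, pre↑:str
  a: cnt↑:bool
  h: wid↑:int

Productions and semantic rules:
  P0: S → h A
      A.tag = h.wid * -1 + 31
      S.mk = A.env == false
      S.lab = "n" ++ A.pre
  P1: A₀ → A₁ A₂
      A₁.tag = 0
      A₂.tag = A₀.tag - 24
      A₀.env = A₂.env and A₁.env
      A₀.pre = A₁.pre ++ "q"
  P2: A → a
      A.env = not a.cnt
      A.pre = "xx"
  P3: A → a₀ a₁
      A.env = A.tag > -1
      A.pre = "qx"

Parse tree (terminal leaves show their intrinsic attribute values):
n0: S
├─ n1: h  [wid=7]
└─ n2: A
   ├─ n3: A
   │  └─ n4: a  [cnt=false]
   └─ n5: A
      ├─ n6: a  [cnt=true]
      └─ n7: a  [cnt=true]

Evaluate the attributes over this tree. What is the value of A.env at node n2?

1. n1.wid = 7  [terminal]
2. n2.tag = 24  [h.wid * -1 + 31]
3. n3.tag = 0  [0]
4. n4.cnt = false  [terminal]
5. n3.env = true  [not a.cnt]
6. n3.pre = "xx"  ["xx"]
7. n5.tag = 0  [A₀.tag - 24]
8. n6.cnt = true  [terminal]
9. n7.cnt = true  [terminal]
10. n5.env = true  [A.tag > -1]
11. n5.pre = "qx"  ["qx"]
12. n2.env = true  [A₂.env and A₁.env]
13. n2.pre = "xxq"  [A₁.pre ++ "q"]
14. n0.mk = false  [A.env == false]
15. n0.lab = "nxxq"  ["n" ++ A.pre]

true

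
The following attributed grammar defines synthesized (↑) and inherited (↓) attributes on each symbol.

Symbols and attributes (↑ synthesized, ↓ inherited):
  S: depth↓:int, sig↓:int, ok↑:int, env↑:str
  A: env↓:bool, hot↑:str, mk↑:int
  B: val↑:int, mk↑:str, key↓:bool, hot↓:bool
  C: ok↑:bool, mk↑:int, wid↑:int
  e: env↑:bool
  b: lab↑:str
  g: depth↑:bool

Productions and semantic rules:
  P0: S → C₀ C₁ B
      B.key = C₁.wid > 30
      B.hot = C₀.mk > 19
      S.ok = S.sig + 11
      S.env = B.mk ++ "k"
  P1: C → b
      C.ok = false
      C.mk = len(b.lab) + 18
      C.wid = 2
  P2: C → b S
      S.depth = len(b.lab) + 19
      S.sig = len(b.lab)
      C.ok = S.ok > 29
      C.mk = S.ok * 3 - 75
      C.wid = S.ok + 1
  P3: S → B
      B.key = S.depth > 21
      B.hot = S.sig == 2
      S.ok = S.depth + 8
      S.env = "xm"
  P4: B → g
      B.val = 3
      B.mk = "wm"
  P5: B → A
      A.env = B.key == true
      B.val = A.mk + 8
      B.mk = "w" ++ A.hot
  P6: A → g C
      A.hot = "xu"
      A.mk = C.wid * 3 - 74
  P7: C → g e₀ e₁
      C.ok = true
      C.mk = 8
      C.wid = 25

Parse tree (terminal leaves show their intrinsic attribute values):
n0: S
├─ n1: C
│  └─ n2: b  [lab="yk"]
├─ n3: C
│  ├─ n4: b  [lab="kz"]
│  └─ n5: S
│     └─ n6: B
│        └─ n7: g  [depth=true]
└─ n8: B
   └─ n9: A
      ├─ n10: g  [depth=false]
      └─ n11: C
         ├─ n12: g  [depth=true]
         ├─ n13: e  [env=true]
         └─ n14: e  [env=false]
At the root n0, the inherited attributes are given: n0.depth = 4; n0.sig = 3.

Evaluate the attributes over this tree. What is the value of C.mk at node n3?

1. n0.depth = 4  [given at root]
2. n0.sig = 3  [given at root]
3. n2.lab = "yk"  [terminal]
4. n1.ok = false  [false]
5. n1.mk = 20  [len(b.lab) + 18]
6. n1.wid = 2  [2]
7. n4.lab = "kz"  [terminal]
8. n5.depth = 21  [len(b.lab) + 19]
9. n5.sig = 2  [len(b.lab)]
10. n6.key = false  [S.depth > 21]
11. n6.hot = true  [S.sig == 2]
12. n7.depth = true  [terminal]
13. n6.val = 3  [3]
14. n6.mk = "wm"  ["wm"]
15. n5.ok = 29  [S.depth + 8]
16. n5.env = "xm"  ["xm"]
17. n3.ok = false  [S.ok > 29]
18. n3.mk = 12  [S.ok * 3 - 75]
19. n3.wid = 30  [S.ok + 1]
20. n8.key = false  [C₁.wid > 30]
21. n8.hot = true  [C₀.mk > 19]
22. n9.env = false  [B.key == true]
23. n10.depth = false  [terminal]
24. n12.depth = true  [terminal]
25. n13.env = true  [terminal]
26. n14.env = false  [terminal]
27. n11.ok = true  [true]
28. n11.mk = 8  [8]
29. n11.wid = 25  [25]
30. n9.hot = "xu"  ["xu"]
31. n9.mk = 1  [C.wid * 3 - 74]
32. n8.val = 9  [A.mk + 8]
33. n8.mk = "wxu"  ["w" ++ A.hot]
34. n0.ok = 14  [S.sig + 11]
35. n0.env = "wxuk"  [B.mk ++ "k"]

12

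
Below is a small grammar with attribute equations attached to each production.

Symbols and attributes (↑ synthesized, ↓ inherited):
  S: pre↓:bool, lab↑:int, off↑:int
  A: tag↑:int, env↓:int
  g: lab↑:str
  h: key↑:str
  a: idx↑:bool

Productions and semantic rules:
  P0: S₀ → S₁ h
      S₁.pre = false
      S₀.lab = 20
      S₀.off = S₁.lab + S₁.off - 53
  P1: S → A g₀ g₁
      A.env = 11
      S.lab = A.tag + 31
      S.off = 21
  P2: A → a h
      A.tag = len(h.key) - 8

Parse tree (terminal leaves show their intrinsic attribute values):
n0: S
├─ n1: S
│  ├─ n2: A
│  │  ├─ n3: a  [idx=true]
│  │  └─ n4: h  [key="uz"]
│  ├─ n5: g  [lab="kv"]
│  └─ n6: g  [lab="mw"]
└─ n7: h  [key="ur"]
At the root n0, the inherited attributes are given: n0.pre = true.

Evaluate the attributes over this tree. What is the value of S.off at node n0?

-7

1. n0.pre = true  [given at root]
2. n1.pre = false  [false]
3. n2.env = 11  [11]
4. n3.idx = true  [terminal]
5. n4.key = "uz"  [terminal]
6. n2.tag = -6  [len(h.key) - 8]
7. n5.lab = "kv"  [terminal]
8. n6.lab = "mw"  [terminal]
9. n1.lab = 25  [A.tag + 31]
10. n1.off = 21  [21]
11. n7.key = "ur"  [terminal]
12. n0.lab = 20  [20]
13. n0.off = -7  [S₁.lab + S₁.off - 53]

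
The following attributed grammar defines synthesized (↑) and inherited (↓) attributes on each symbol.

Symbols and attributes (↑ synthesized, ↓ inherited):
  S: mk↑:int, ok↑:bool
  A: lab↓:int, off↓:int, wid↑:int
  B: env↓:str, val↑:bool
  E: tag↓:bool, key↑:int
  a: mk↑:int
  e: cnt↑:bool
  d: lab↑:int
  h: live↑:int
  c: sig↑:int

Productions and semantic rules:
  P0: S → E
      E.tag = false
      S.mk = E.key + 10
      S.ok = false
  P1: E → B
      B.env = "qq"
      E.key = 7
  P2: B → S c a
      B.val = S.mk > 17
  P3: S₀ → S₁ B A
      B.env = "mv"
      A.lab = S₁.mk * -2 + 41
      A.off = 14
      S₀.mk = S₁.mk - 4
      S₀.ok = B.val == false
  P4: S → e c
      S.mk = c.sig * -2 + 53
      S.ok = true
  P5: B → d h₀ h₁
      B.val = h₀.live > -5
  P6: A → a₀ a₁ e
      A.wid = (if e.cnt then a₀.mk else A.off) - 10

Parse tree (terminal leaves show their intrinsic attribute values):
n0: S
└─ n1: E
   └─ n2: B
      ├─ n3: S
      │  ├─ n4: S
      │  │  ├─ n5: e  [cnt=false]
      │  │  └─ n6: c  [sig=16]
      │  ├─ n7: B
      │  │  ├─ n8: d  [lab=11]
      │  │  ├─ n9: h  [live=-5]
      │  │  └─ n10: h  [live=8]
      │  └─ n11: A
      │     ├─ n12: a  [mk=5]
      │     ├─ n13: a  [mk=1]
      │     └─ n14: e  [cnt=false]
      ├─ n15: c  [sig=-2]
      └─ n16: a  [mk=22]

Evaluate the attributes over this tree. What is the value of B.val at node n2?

false

1. n1.tag = false  [false]
2. n2.env = "qq"  ["qq"]
3. n5.cnt = false  [terminal]
4. n6.sig = 16  [terminal]
5. n4.mk = 21  [c.sig * -2 + 53]
6. n4.ok = true  [true]
7. n7.env = "mv"  ["mv"]
8. n8.lab = 11  [terminal]
9. n9.live = -5  [terminal]
10. n10.live = 8  [terminal]
11. n7.val = false  [h₀.live > -5]
12. n11.lab = -1  [S₁.mk * -2 + 41]
13. n11.off = 14  [14]
14. n12.mk = 5  [terminal]
15. n13.mk = 1  [terminal]
16. n14.cnt = false  [terminal]
17. n11.wid = 4  [(if e.cnt then a₀.mk else A.off) - 10]
18. n3.mk = 17  [S₁.mk - 4]
19. n3.ok = true  [B.val == false]
20. n15.sig = -2  [terminal]
21. n16.mk = 22  [terminal]
22. n2.val = false  [S.mk > 17]
23. n1.key = 7  [7]
24. n0.mk = 17  [E.key + 10]
25. n0.ok = false  [false]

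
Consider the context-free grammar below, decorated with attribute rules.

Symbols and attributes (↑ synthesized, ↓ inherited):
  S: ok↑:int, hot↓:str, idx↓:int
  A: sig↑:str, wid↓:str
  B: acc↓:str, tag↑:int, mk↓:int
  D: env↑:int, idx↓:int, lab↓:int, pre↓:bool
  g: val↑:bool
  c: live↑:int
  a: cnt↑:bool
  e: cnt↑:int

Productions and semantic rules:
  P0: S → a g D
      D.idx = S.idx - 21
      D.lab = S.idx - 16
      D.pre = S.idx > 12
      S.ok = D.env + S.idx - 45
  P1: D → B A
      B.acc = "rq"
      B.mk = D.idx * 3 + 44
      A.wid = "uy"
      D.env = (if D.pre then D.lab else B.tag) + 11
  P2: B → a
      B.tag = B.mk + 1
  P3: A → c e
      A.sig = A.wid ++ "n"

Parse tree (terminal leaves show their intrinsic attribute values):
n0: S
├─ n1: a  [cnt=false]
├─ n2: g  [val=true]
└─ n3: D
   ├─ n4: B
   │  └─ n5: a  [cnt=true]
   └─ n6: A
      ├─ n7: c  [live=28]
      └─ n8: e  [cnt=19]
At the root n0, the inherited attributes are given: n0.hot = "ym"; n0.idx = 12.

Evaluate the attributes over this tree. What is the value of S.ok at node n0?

1. n0.hot = "ym"  [given at root]
2. n0.idx = 12  [given at root]
3. n1.cnt = false  [terminal]
4. n2.val = true  [terminal]
5. n3.idx = -9  [S.idx - 21]
6. n3.lab = -4  [S.idx - 16]
7. n3.pre = false  [S.idx > 12]
8. n4.acc = "rq"  ["rq"]
9. n4.mk = 17  [D.idx * 3 + 44]
10. n5.cnt = true  [terminal]
11. n4.tag = 18  [B.mk + 1]
12. n6.wid = "uy"  ["uy"]
13. n7.live = 28  [terminal]
14. n8.cnt = 19  [terminal]
15. n6.sig = "uyn"  [A.wid ++ "n"]
16. n3.env = 29  [(if D.pre then D.lab else B.tag) + 11]
17. n0.ok = -4  [D.env + S.idx - 45]

-4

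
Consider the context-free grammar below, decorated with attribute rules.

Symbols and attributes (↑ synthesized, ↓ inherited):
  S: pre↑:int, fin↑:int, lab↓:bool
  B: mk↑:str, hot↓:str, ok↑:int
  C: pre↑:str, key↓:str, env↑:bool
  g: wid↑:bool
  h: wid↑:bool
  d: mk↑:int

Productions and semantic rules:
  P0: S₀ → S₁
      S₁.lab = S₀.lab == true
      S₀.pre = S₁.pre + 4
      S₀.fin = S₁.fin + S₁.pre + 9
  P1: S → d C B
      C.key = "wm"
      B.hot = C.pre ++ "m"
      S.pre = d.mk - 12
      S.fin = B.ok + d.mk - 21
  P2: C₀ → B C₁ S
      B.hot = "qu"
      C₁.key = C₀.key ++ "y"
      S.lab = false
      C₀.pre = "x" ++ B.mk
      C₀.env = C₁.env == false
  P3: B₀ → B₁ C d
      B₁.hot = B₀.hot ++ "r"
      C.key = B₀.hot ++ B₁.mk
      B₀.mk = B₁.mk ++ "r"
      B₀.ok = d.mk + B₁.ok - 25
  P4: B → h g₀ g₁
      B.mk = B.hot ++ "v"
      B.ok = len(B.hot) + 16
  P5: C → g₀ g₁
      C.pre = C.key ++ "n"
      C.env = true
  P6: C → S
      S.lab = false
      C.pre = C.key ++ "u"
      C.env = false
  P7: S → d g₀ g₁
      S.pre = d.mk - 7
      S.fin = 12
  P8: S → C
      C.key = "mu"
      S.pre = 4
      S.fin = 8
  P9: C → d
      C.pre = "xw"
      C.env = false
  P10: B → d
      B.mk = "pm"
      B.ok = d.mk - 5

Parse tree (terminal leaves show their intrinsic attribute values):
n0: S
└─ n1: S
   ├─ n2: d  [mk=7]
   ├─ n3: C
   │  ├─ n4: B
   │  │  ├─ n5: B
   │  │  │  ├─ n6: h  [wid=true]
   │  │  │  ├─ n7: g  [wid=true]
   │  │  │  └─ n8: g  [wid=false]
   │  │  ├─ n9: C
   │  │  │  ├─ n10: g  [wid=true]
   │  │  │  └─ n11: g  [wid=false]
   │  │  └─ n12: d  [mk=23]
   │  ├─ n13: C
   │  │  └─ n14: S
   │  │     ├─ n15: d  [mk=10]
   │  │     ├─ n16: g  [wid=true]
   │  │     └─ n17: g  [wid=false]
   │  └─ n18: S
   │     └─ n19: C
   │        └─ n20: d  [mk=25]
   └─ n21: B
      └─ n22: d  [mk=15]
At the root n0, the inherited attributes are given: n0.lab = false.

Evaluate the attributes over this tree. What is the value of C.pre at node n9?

"ququrvn"

1. n0.lab = false  [given at root]
2. n1.lab = false  [S₀.lab == true]
3. n2.mk = 7  [terminal]
4. n3.key = "wm"  ["wm"]
5. n4.hot = "qu"  ["qu"]
6. n5.hot = "qur"  [B₀.hot ++ "r"]
7. n6.wid = true  [terminal]
8. n7.wid = true  [terminal]
9. n8.wid = false  [terminal]
10. n5.mk = "qurv"  [B.hot ++ "v"]
11. n5.ok = 19  [len(B.hot) + 16]
12. n9.key = "ququrv"  [B₀.hot ++ B₁.mk]
13. n10.wid = true  [terminal]
14. n11.wid = false  [terminal]
15. n9.pre = "ququrvn"  [C.key ++ "n"]
16. n9.env = true  [true]
17. n12.mk = 23  [terminal]
18. n4.mk = "qurvr"  [B₁.mk ++ "r"]
19. n4.ok = 17  [d.mk + B₁.ok - 25]
20. n13.key = "wmy"  [C₀.key ++ "y"]
21. n14.lab = false  [false]
22. n15.mk = 10  [terminal]
23. n16.wid = true  [terminal]
24. n17.wid = false  [terminal]
25. n14.pre = 3  [d.mk - 7]
26. n14.fin = 12  [12]
27. n13.pre = "wmyu"  [C.key ++ "u"]
28. n13.env = false  [false]
29. n18.lab = false  [false]
30. n19.key = "mu"  ["mu"]
31. n20.mk = 25  [terminal]
32. n19.pre = "xw"  ["xw"]
33. n19.env = false  [false]
34. n18.pre = 4  [4]
35. n18.fin = 8  [8]
36. n3.pre = "xqurvr"  ["x" ++ B.mk]
37. n3.env = true  [C₁.env == false]
38. n21.hot = "xqurvrm"  [C.pre ++ "m"]
39. n22.mk = 15  [terminal]
40. n21.mk = "pm"  ["pm"]
41. n21.ok = 10  [d.mk - 5]
42. n1.pre = -5  [d.mk - 12]
43. n1.fin = -4  [B.ok + d.mk - 21]
44. n0.pre = -1  [S₁.pre + 4]
45. n0.fin = 0  [S₁.fin + S₁.pre + 9]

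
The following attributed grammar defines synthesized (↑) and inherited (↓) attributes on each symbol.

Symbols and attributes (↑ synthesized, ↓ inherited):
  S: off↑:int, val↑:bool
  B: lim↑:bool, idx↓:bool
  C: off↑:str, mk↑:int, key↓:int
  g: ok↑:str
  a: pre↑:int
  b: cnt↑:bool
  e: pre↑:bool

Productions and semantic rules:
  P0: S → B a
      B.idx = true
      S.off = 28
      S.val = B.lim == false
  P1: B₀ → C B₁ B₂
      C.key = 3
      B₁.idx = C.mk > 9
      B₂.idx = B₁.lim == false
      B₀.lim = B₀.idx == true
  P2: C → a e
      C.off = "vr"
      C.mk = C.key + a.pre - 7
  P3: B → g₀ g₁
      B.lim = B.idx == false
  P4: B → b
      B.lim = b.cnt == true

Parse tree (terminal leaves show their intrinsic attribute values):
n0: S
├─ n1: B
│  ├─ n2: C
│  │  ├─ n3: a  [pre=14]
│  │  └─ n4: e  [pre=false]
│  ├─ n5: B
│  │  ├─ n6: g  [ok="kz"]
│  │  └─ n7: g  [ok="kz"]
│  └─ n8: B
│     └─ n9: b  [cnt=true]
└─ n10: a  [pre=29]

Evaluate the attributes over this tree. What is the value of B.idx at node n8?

true

1. n1.idx = true  [true]
2. n2.key = 3  [3]
3. n3.pre = 14  [terminal]
4. n4.pre = false  [terminal]
5. n2.off = "vr"  ["vr"]
6. n2.mk = 10  [C.key + a.pre - 7]
7. n5.idx = true  [C.mk > 9]
8. n6.ok = "kz"  [terminal]
9. n7.ok = "kz"  [terminal]
10. n5.lim = false  [B.idx == false]
11. n8.idx = true  [B₁.lim == false]
12. n9.cnt = true  [terminal]
13. n8.lim = true  [b.cnt == true]
14. n1.lim = true  [B₀.idx == true]
15. n10.pre = 29  [terminal]
16. n0.off = 28  [28]
17. n0.val = false  [B.lim == false]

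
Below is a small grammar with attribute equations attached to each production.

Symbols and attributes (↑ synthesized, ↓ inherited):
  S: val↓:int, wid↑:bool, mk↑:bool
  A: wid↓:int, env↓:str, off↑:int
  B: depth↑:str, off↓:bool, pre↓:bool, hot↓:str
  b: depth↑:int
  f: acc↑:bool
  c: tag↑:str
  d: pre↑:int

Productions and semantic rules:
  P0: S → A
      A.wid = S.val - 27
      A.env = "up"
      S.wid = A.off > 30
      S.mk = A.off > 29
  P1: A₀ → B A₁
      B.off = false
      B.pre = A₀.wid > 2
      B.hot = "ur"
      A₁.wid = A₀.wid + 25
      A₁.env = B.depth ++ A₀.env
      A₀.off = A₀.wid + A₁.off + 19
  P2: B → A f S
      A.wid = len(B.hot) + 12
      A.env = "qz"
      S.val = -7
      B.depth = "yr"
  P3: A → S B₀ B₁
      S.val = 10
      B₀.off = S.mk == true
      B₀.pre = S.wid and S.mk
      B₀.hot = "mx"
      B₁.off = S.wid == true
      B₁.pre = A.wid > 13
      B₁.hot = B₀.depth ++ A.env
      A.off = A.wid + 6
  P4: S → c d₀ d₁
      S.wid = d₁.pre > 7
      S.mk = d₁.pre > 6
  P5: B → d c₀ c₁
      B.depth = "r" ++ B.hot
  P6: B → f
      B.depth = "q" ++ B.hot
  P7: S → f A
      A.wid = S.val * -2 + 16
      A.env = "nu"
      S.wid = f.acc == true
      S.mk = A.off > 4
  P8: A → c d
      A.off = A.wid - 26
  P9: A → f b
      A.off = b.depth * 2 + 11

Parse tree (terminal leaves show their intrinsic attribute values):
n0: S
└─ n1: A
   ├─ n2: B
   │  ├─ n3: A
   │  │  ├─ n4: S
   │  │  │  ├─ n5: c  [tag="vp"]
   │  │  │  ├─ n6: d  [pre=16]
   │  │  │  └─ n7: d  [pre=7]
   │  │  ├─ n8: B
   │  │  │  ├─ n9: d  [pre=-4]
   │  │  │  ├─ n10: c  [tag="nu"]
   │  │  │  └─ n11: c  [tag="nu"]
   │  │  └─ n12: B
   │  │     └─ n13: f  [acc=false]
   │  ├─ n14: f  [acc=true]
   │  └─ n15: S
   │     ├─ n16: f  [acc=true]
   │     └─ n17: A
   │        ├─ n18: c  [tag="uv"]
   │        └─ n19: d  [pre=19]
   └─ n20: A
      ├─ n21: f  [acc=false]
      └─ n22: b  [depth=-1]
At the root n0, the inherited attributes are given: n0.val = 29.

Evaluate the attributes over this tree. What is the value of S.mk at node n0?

true

1. n0.val = 29  [given at root]
2. n1.wid = 2  [S.val - 27]
3. n1.env = "up"  ["up"]
4. n2.off = false  [false]
5. n2.pre = false  [A₀.wid > 2]
6. n2.hot = "ur"  ["ur"]
7. n3.wid = 14  [len(B.hot) + 12]
8. n3.env = "qz"  ["qz"]
9. n4.val = 10  [10]
10. n5.tag = "vp"  [terminal]
11. n6.pre = 16  [terminal]
12. n7.pre = 7  [terminal]
13. n4.wid = false  [d₁.pre > 7]
14. n4.mk = true  [d₁.pre > 6]
15. n8.off = true  [S.mk == true]
16. n8.pre = false  [S.wid and S.mk]
17. n8.hot = "mx"  ["mx"]
18. n9.pre = -4  [terminal]
19. n10.tag = "nu"  [terminal]
20. n11.tag = "nu"  [terminal]
21. n8.depth = "rmx"  ["r" ++ B.hot]
22. n12.off = false  [S.wid == true]
23. n12.pre = true  [A.wid > 13]
24. n12.hot = "rmxqz"  [B₀.depth ++ A.env]
25. n13.acc = false  [terminal]
26. n12.depth = "qrmxqz"  ["q" ++ B.hot]
27. n3.off = 20  [A.wid + 6]
28. n14.acc = true  [terminal]
29. n15.val = -7  [-7]
30. n16.acc = true  [terminal]
31. n17.wid = 30  [S.val * -2 + 16]
32. n17.env = "nu"  ["nu"]
33. n18.tag = "uv"  [terminal]
34. n19.pre = 19  [terminal]
35. n17.off = 4  [A.wid - 26]
36. n15.wid = true  [f.acc == true]
37. n15.mk = false  [A.off > 4]
38. n2.depth = "yr"  ["yr"]
39. n20.wid = 27  [A₀.wid + 25]
40. n20.env = "yrup"  [B.depth ++ A₀.env]
41. n21.acc = false  [terminal]
42. n22.depth = -1  [terminal]
43. n20.off = 9  [b.depth * 2 + 11]
44. n1.off = 30  [A₀.wid + A₁.off + 19]
45. n0.wid = false  [A.off > 30]
46. n0.mk = true  [A.off > 29]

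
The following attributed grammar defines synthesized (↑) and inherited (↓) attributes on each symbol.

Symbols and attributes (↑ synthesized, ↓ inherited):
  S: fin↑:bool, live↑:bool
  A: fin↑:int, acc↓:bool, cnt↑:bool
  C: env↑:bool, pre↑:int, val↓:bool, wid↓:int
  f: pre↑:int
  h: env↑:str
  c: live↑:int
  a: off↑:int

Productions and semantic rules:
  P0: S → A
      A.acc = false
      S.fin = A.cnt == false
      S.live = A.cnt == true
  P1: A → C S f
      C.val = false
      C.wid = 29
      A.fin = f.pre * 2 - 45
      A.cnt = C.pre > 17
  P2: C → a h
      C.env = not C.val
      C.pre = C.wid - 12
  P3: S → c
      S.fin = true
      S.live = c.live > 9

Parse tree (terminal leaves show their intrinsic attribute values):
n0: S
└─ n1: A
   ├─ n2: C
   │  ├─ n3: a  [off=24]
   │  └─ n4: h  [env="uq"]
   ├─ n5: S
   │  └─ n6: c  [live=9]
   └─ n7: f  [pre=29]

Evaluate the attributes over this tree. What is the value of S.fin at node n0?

true

1. n1.acc = false  [false]
2. n2.val = false  [false]
3. n2.wid = 29  [29]
4. n3.off = 24  [terminal]
5. n4.env = "uq"  [terminal]
6. n2.env = true  [not C.val]
7. n2.pre = 17  [C.wid - 12]
8. n6.live = 9  [terminal]
9. n5.fin = true  [true]
10. n5.live = false  [c.live > 9]
11. n7.pre = 29  [terminal]
12. n1.fin = 13  [f.pre * 2 - 45]
13. n1.cnt = false  [C.pre > 17]
14. n0.fin = true  [A.cnt == false]
15. n0.live = false  [A.cnt == true]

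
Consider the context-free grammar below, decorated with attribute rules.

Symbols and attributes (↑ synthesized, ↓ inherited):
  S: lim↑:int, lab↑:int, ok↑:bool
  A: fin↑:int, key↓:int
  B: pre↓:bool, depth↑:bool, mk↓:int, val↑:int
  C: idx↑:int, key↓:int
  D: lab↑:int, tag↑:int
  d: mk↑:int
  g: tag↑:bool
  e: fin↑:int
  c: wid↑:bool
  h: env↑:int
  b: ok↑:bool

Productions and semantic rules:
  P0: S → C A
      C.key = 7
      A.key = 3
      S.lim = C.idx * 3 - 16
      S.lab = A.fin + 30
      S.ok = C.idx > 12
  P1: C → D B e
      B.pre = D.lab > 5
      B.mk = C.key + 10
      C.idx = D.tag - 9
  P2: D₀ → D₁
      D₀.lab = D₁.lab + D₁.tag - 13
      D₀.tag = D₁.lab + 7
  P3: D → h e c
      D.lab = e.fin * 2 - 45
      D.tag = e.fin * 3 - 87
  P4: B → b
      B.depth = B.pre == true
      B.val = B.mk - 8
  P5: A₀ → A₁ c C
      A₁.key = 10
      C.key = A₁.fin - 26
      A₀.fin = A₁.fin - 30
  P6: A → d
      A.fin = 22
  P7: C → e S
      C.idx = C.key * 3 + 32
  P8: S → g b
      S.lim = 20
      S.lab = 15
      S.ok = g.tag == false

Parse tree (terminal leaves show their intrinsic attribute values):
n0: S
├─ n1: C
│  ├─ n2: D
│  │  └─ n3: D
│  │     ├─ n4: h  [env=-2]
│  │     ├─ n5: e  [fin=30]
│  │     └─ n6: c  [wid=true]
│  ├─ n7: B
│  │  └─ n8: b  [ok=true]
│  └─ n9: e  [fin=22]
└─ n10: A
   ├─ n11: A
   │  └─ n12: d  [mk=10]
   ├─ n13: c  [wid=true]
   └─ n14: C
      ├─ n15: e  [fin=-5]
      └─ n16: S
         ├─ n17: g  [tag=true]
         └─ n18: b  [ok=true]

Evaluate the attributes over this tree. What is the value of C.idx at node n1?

1. n1.key = 7  [7]
2. n4.env = -2  [terminal]
3. n5.fin = 30  [terminal]
4. n6.wid = true  [terminal]
5. n3.lab = 15  [e.fin * 2 - 45]
6. n3.tag = 3  [e.fin * 3 - 87]
7. n2.lab = 5  [D₁.lab + D₁.tag - 13]
8. n2.tag = 22  [D₁.lab + 7]
9. n7.pre = false  [D.lab > 5]
10. n7.mk = 17  [C.key + 10]
11. n8.ok = true  [terminal]
12. n7.depth = false  [B.pre == true]
13. n7.val = 9  [B.mk - 8]
14. n9.fin = 22  [terminal]
15. n1.idx = 13  [D.tag - 9]
16. n10.key = 3  [3]
17. n11.key = 10  [10]
18. n12.mk = 10  [terminal]
19. n11.fin = 22  [22]
20. n13.wid = true  [terminal]
21. n14.key = -4  [A₁.fin - 26]
22. n15.fin = -5  [terminal]
23. n17.tag = true  [terminal]
24. n18.ok = true  [terminal]
25. n16.lim = 20  [20]
26. n16.lab = 15  [15]
27. n16.ok = false  [g.tag == false]
28. n14.idx = 20  [C.key * 3 + 32]
29. n10.fin = -8  [A₁.fin - 30]
30. n0.lim = 23  [C.idx * 3 - 16]
31. n0.lab = 22  [A.fin + 30]
32. n0.ok = true  [C.idx > 12]

13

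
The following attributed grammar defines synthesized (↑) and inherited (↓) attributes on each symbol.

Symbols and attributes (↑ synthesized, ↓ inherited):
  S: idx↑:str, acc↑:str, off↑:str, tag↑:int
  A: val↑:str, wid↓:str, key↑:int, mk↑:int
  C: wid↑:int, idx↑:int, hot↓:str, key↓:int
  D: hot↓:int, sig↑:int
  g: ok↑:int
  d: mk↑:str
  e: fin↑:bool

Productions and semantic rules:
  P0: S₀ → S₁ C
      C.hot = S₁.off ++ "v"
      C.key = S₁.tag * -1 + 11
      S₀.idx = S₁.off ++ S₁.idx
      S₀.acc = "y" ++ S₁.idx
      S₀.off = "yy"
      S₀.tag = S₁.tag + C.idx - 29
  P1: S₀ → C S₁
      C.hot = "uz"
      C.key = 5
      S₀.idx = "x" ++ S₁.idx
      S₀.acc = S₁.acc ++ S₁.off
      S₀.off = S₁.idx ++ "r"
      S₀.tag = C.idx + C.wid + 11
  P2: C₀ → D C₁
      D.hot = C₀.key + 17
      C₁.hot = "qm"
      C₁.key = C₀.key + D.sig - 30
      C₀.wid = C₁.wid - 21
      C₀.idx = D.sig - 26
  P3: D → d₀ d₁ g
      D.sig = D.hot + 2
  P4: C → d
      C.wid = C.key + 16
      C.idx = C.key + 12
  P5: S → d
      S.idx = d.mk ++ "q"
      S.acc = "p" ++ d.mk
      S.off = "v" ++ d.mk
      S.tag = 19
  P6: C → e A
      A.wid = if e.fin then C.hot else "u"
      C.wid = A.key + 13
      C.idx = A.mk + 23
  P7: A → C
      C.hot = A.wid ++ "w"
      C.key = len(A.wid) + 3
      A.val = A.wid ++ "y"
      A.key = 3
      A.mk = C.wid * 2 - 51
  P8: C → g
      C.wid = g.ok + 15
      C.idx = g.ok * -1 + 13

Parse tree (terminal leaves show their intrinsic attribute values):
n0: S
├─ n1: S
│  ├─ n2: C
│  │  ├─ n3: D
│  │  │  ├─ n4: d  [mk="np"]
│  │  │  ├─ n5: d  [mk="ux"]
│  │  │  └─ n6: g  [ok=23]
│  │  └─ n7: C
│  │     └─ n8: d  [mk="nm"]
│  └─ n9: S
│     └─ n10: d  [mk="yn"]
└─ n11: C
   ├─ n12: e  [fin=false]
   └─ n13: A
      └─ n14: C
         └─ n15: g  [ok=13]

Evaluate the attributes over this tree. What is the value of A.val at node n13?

"uy"

1. n2.hot = "uz"  ["uz"]
2. n2.key = 5  [5]
3. n3.hot = 22  [C₀.key + 17]
4. n4.mk = "np"  [terminal]
5. n5.mk = "ux"  [terminal]
6. n6.ok = 23  [terminal]
7. n3.sig = 24  [D.hot + 2]
8. n7.hot = "qm"  ["qm"]
9. n7.key = -1  [C₀.key + D.sig - 30]
10. n8.mk = "nm"  [terminal]
11. n7.wid = 15  [C.key + 16]
12. n7.idx = 11  [C.key + 12]
13. n2.wid = -6  [C₁.wid - 21]
14. n2.idx = -2  [D.sig - 26]
15. n10.mk = "yn"  [terminal]
16. n9.idx = "ynq"  [d.mk ++ "q"]
17. n9.acc = "pyn"  ["p" ++ d.mk]
18. n9.off = "vyn"  ["v" ++ d.mk]
19. n9.tag = 19  [19]
20. n1.idx = "xynq"  ["x" ++ S₁.idx]
21. n1.acc = "pynvyn"  [S₁.acc ++ S₁.off]
22. n1.off = "ynqr"  [S₁.idx ++ "r"]
23. n1.tag = 3  [C.idx + C.wid + 11]
24. n11.hot = "ynqrv"  [S₁.off ++ "v"]
25. n11.key = 8  [S₁.tag * -1 + 11]
26. n12.fin = false  [terminal]
27. n13.wid = "u"  [if e.fin then C.hot else "u"]
28. n14.hot = "uw"  [A.wid ++ "w"]
29. n14.key = 4  [len(A.wid) + 3]
30. n15.ok = 13  [terminal]
31. n14.wid = 28  [g.ok + 15]
32. n14.idx = 0  [g.ok * -1 + 13]
33. n13.val = "uy"  [A.wid ++ "y"]
34. n13.key = 3  [3]
35. n13.mk = 5  [C.wid * 2 - 51]
36. n11.wid = 16  [A.key + 13]
37. n11.idx = 28  [A.mk + 23]
38. n0.idx = "ynqrxynq"  [S₁.off ++ S₁.idx]
39. n0.acc = "yxynq"  ["y" ++ S₁.idx]
40. n0.off = "yy"  ["yy"]
41. n0.tag = 2  [S₁.tag + C.idx - 29]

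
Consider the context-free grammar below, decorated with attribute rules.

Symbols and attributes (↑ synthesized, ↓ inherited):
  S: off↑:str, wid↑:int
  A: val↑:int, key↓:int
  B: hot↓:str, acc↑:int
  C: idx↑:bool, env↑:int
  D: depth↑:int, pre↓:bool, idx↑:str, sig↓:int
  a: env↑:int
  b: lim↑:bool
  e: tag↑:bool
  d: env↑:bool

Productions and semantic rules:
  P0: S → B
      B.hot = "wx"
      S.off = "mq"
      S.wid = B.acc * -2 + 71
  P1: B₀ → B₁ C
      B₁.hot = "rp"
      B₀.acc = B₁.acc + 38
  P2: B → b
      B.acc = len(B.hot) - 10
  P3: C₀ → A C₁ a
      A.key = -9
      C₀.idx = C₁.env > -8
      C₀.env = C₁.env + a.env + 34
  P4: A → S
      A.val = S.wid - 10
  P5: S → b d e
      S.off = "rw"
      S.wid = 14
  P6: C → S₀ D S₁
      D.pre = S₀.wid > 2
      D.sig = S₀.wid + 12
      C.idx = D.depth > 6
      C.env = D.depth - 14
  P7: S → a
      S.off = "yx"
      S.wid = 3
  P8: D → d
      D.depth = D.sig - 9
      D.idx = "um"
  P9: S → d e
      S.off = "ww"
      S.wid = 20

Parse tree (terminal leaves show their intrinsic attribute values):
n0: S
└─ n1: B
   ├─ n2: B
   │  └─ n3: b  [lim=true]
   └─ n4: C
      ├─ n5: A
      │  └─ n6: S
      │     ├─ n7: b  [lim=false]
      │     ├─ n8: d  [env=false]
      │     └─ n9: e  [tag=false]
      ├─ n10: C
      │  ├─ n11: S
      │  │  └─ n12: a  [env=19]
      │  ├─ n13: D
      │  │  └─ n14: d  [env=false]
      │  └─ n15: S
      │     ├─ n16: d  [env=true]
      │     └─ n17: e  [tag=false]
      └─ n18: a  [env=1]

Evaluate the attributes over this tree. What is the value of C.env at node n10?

-8

1. n1.hot = "wx"  ["wx"]
2. n2.hot = "rp"  ["rp"]
3. n3.lim = true  [terminal]
4. n2.acc = -8  [len(B.hot) - 10]
5. n5.key = -9  [-9]
6. n7.lim = false  [terminal]
7. n8.env = false  [terminal]
8. n9.tag = false  [terminal]
9. n6.off = "rw"  ["rw"]
10. n6.wid = 14  [14]
11. n5.val = 4  [S.wid - 10]
12. n12.env = 19  [terminal]
13. n11.off = "yx"  ["yx"]
14. n11.wid = 3  [3]
15. n13.pre = true  [S₀.wid > 2]
16. n13.sig = 15  [S₀.wid + 12]
17. n14.env = false  [terminal]
18. n13.depth = 6  [D.sig - 9]
19. n13.idx = "um"  ["um"]
20. n16.env = true  [terminal]
21. n17.tag = false  [terminal]
22. n15.off = "ww"  ["ww"]
23. n15.wid = 20  [20]
24. n10.idx = false  [D.depth > 6]
25. n10.env = -8  [D.depth - 14]
26. n18.env = 1  [terminal]
27. n4.idx = false  [C₁.env > -8]
28. n4.env = 27  [C₁.env + a.env + 34]
29. n1.acc = 30  [B₁.acc + 38]
30. n0.off = "mq"  ["mq"]
31. n0.wid = 11  [B.acc * -2 + 71]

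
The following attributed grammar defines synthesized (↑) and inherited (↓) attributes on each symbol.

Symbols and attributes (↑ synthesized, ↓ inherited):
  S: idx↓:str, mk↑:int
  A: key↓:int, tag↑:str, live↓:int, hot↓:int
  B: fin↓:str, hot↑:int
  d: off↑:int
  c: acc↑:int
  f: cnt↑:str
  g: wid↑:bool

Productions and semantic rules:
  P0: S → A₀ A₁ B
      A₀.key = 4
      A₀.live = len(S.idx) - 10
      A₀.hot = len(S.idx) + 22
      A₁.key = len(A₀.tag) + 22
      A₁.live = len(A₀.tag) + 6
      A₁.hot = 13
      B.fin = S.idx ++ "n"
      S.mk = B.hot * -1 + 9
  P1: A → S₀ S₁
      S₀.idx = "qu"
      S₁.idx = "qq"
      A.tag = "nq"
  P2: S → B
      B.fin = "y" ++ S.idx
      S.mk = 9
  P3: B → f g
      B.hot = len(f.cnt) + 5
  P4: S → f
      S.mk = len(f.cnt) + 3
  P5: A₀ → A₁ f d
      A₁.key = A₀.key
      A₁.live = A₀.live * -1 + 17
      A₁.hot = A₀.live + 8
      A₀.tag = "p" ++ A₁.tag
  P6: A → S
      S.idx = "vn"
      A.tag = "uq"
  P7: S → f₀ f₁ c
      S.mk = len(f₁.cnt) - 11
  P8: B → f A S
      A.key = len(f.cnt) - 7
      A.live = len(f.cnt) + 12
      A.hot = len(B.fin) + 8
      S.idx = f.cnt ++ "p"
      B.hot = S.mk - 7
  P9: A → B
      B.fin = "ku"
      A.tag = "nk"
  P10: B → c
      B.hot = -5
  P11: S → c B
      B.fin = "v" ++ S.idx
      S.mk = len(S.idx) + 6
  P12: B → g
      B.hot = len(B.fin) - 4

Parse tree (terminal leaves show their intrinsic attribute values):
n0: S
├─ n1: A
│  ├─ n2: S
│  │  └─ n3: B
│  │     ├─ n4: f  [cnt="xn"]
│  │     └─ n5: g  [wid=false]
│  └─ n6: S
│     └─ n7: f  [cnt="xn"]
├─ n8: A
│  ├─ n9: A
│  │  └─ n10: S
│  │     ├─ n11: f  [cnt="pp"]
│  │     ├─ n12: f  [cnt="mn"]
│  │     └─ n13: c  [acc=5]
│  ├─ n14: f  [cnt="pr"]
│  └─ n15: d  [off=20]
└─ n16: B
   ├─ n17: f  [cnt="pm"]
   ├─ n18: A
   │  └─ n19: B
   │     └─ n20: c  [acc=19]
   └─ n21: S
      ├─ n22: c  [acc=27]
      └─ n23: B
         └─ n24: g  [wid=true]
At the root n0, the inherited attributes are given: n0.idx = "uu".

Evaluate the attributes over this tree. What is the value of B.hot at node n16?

1. n0.idx = "uu"  [given at root]
2. n1.key = 4  [4]
3. n1.live = -8  [len(S.idx) - 10]
4. n1.hot = 24  [len(S.idx) + 22]
5. n2.idx = "qu"  ["qu"]
6. n3.fin = "yqu"  ["y" ++ S.idx]
7. n4.cnt = "xn"  [terminal]
8. n5.wid = false  [terminal]
9. n3.hot = 7  [len(f.cnt) + 5]
10. n2.mk = 9  [9]
11. n6.idx = "qq"  ["qq"]
12. n7.cnt = "xn"  [terminal]
13. n6.mk = 5  [len(f.cnt) + 3]
14. n1.tag = "nq"  ["nq"]
15. n8.key = 24  [len(A₀.tag) + 22]
16. n8.live = 8  [len(A₀.tag) + 6]
17. n8.hot = 13  [13]
18. n9.key = 24  [A₀.key]
19. n9.live = 9  [A₀.live * -1 + 17]
20. n9.hot = 16  [A₀.live + 8]
21. n10.idx = "vn"  ["vn"]
22. n11.cnt = "pp"  [terminal]
23. n12.cnt = "mn"  [terminal]
24. n13.acc = 5  [terminal]
25. n10.mk = -9  [len(f₁.cnt) - 11]
26. n9.tag = "uq"  ["uq"]
27. n14.cnt = "pr"  [terminal]
28. n15.off = 20  [terminal]
29. n8.tag = "puq"  ["p" ++ A₁.tag]
30. n16.fin = "uun"  [S.idx ++ "n"]
31. n17.cnt = "pm"  [terminal]
32. n18.key = -5  [len(f.cnt) - 7]
33. n18.live = 14  [len(f.cnt) + 12]
34. n18.hot = 11  [len(B.fin) + 8]
35. n19.fin = "ku"  ["ku"]
36. n20.acc = 19  [terminal]
37. n19.hot = -5  [-5]
38. n18.tag = "nk"  ["nk"]
39. n21.idx = "pmp"  [f.cnt ++ "p"]
40. n22.acc = 27  [terminal]
41. n23.fin = "vpmp"  ["v" ++ S.idx]
42. n24.wid = true  [terminal]
43. n23.hot = 0  [len(B.fin) - 4]
44. n21.mk = 9  [len(S.idx) + 6]
45. n16.hot = 2  [S.mk - 7]
46. n0.mk = 7  [B.hot * -1 + 9]

2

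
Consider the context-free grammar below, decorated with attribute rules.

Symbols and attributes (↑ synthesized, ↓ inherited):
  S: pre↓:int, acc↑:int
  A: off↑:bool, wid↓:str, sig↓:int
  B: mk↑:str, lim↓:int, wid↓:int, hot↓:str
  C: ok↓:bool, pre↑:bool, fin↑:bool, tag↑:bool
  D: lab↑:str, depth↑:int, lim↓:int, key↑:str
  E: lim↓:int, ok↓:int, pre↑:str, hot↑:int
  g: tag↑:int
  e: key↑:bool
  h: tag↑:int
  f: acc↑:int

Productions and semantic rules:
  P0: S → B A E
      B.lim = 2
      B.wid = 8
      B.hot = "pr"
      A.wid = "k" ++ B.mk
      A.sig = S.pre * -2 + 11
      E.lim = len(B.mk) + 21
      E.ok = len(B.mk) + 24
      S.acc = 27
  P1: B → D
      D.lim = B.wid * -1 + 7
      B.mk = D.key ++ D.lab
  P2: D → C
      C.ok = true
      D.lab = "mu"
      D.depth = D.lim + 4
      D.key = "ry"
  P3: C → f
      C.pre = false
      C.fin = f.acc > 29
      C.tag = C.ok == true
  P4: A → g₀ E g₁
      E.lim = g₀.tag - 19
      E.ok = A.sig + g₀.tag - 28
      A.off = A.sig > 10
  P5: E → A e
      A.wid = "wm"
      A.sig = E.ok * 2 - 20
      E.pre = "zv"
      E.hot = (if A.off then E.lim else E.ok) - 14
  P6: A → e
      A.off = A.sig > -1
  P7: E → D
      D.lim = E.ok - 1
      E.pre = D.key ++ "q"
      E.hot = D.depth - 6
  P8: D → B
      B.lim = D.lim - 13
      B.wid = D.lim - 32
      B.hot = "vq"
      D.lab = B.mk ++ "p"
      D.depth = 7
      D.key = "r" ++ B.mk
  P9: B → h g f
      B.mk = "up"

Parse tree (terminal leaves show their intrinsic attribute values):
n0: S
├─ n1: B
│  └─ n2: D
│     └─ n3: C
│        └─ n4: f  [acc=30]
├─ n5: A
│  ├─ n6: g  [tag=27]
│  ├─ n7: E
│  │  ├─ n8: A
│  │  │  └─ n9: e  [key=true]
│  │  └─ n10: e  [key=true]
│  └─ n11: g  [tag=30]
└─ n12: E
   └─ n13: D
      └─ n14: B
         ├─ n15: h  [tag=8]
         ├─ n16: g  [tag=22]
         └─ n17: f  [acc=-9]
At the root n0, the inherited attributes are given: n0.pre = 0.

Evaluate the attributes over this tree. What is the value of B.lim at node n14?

14

1. n0.pre = 0  [given at root]
2. n1.lim = 2  [2]
3. n1.wid = 8  [8]
4. n1.hot = "pr"  ["pr"]
5. n2.lim = -1  [B.wid * -1 + 7]
6. n3.ok = true  [true]
7. n4.acc = 30  [terminal]
8. n3.pre = false  [false]
9. n3.fin = true  [f.acc > 29]
10. n3.tag = true  [C.ok == true]
11. n2.lab = "mu"  ["mu"]
12. n2.depth = 3  [D.lim + 4]
13. n2.key = "ry"  ["ry"]
14. n1.mk = "rymu"  [D.key ++ D.lab]
15. n5.wid = "krymu"  ["k" ++ B.mk]
16. n5.sig = 11  [S.pre * -2 + 11]
17. n6.tag = 27  [terminal]
18. n7.lim = 8  [g₀.tag - 19]
19. n7.ok = 10  [A.sig + g₀.tag - 28]
20. n8.wid = "wm"  ["wm"]
21. n8.sig = 0  [E.ok * 2 - 20]
22. n9.key = true  [terminal]
23. n8.off = true  [A.sig > -1]
24. n10.key = true  [terminal]
25. n7.pre = "zv"  ["zv"]
26. n7.hot = -6  [(if A.off then E.lim else E.ok) - 14]
27. n11.tag = 30  [terminal]
28. n5.off = true  [A.sig > 10]
29. n12.lim = 25  [len(B.mk) + 21]
30. n12.ok = 28  [len(B.mk) + 24]
31. n13.lim = 27  [E.ok - 1]
32. n14.lim = 14  [D.lim - 13]
33. n14.wid = -5  [D.lim - 32]
34. n14.hot = "vq"  ["vq"]
35. n15.tag = 8  [terminal]
36. n16.tag = 22  [terminal]
37. n17.acc = -9  [terminal]
38. n14.mk = "up"  ["up"]
39. n13.lab = "upp"  [B.mk ++ "p"]
40. n13.depth = 7  [7]
41. n13.key = "rup"  ["r" ++ B.mk]
42. n12.pre = "rupq"  [D.key ++ "q"]
43. n12.hot = 1  [D.depth - 6]
44. n0.acc = 27  [27]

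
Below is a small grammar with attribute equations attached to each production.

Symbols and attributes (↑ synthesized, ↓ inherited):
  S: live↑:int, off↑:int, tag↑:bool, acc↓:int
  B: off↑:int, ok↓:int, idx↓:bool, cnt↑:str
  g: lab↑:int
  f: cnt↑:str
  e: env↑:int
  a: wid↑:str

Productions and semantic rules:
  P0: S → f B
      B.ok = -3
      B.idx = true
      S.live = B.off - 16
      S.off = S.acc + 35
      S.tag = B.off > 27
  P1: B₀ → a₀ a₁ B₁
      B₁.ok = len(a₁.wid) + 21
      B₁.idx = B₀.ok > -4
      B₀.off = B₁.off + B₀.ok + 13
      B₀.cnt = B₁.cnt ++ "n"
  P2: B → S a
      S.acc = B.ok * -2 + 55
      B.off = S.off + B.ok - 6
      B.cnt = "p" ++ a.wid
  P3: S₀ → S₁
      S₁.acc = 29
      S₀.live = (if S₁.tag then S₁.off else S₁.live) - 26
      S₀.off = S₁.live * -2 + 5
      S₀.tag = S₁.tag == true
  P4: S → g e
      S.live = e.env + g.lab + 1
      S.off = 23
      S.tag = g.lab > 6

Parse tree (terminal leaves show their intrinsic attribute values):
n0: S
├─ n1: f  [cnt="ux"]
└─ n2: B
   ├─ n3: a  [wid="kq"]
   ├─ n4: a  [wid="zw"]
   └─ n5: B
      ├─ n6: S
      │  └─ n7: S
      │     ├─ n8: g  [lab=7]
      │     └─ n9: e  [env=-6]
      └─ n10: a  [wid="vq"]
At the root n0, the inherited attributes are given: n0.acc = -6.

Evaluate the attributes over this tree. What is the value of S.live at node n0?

1. n0.acc = -6  [given at root]
2. n1.cnt = "ux"  [terminal]
3. n2.ok = -3  [-3]
4. n2.idx = true  [true]
5. n3.wid = "kq"  [terminal]
6. n4.wid = "zw"  [terminal]
7. n5.ok = 23  [len(a₁.wid) + 21]
8. n5.idx = true  [B₀.ok > -4]
9. n6.acc = 9  [B.ok * -2 + 55]
10. n7.acc = 29  [29]
11. n8.lab = 7  [terminal]
12. n9.env = -6  [terminal]
13. n7.live = 2  [e.env + g.lab + 1]
14. n7.off = 23  [23]
15. n7.tag = true  [g.lab > 6]
16. n6.live = -3  [(if S₁.tag then S₁.off else S₁.live) - 26]
17. n6.off = 1  [S₁.live * -2 + 5]
18. n6.tag = true  [S₁.tag == true]
19. n10.wid = "vq"  [terminal]
20. n5.off = 18  [S.off + B.ok - 6]
21. n5.cnt = "pvq"  ["p" ++ a.wid]
22. n2.off = 28  [B₁.off + B₀.ok + 13]
23. n2.cnt = "pvqn"  [B₁.cnt ++ "n"]
24. n0.live = 12  [B.off - 16]
25. n0.off = 29  [S.acc + 35]
26. n0.tag = true  [B.off > 27]

12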